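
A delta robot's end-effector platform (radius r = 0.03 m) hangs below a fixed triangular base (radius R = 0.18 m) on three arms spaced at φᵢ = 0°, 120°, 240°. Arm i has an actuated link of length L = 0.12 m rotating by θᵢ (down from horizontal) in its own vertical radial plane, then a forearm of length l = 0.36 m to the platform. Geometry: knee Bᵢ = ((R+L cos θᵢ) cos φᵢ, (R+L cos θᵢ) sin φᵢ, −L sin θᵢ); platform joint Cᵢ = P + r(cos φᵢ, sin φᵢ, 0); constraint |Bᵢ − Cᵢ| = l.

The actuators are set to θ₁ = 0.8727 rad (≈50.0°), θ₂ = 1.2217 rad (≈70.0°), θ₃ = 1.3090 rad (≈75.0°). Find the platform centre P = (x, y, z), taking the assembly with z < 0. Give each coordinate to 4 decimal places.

(0.0476, 0.0093, -0.4039)

O1 = (0.2271·cos0.0°, 0.2271·sin0.0°, -0.0919) = (0.2271, 0.0000, -0.0919)
arm 2 at φ=120.0°: e+L cos θ2 = 0.1910;  O2 = (-0.0955, 0.1655, -0.1128)
φ3=240.0°: virtual centre (-0.0905, -0.1568, -0.1159), radius l
subtract pairs → two planes through P
linear system: -0.6453x+0.3309y = -0.0108−-0.0417z; -0.6353x+-0.3136y = -0.0138−-0.0480z
Cramer: x(z) = 0.0193-0.0701z;  y(z) = 0.0049-0.0109z
into |P−O₁|² = l²: 1.0050z² + 0.2129z + -0.0779 = 0;  Δ = 0.3586;  z = -0.4039 or 0.1920 → z<0 root = -0.4039
x = 0.0476, y = 0.0093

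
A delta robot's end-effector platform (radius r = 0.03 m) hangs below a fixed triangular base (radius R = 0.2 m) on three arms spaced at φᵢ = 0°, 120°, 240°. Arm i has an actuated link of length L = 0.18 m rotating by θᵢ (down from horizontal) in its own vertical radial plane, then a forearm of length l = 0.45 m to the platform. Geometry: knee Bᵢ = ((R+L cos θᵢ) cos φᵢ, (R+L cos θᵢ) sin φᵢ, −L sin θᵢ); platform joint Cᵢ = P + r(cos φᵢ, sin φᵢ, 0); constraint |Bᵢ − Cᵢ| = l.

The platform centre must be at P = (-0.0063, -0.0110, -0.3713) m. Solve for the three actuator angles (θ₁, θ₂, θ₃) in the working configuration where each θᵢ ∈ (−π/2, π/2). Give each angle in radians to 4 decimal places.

rotate P by −φ1: (-0.0063, -0.0110, -0.3713)
  A cos θ + B sin θ = C:  0.1763·cos θ + -0.3713·sin θ = 0.0029
  γ=atan2(-0.3713,0.1763)=-1.1275;  ψ=arccos(0.0070)=1.5638;  θ1=γ+ψ≈0.4363
φ2=120.0° → target in arm frame (-0.0064, 0.0110)
  A cos θ + B sin θ = C:  0.1764·cos θ + -0.3713·sin θ = 0.0028
  √(A²+B²)=0.4111;  θ2 = -1.1273+1.5640 ≈ 0.4367
rotate P by −φ3: (0.0127, 0.0000, -0.3713)
  e−x'=0.1573;  (l²−L²−(e−x')²−y'²−z²)/2L = 0.0208
  θ3 = atan2(B,A) + arccos(C/0.4033) = 0.3492

θ₁ = 0.4363, θ₂ = 0.4367, θ₃ = 0.3492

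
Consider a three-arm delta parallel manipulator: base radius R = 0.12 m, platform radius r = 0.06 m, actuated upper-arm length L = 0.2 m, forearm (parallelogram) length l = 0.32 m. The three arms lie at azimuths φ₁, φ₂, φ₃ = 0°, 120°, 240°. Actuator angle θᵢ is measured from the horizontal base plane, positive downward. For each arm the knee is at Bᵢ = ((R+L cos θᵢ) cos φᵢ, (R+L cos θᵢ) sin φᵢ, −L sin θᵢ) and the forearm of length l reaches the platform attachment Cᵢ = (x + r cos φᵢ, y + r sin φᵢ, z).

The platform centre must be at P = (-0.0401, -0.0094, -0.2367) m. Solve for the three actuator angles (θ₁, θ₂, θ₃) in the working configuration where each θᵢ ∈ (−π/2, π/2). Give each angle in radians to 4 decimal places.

φ1=0.0° → target in arm frame (-0.0401, -0.0094)
  A=0.1001, B=-0.2367, C=(l²−L²−A²−y'²−z²)/(2L)=-0.0093
  √(A²+B²)=0.2570;  θ1 = -1.1707+1.6071 ≈ 0.4364
arm 2 (φ=120.0°): x'=0.0119, y'=0.0394
  A=0.0481, B=-0.2367, C=(l²−L²−A²−y'²−z²)/(2L)=0.0063
  γ=atan2(-0.2367,0.0481)=-1.3704;  ψ=arccos(0.0259)=1.5449;  θ2=γ+ψ≈0.1745
rotate P by −φ3: (0.0282, -0.0300, -0.2367)
  A cos θ + B sin θ = C:  0.0318·cos θ + -0.2367·sin θ = 0.0111
  √(A²+B²)=0.2388;  θ3 = -1.4372+1.5241 ≈ 0.0869

θ₁ = 0.4364, θ₂ = 0.1745, θ₃ = 0.0869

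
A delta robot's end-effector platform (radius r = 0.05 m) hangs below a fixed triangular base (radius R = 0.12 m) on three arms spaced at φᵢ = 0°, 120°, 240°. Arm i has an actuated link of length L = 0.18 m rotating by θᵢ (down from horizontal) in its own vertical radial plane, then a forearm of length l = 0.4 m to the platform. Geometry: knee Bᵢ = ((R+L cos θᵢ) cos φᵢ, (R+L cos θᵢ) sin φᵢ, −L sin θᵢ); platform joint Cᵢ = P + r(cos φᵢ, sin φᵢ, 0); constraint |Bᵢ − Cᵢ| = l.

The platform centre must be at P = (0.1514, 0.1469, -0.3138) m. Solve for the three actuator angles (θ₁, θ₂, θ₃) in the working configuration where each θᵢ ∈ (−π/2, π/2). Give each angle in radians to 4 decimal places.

θ₁ = -0.2617, θ₂ = 0.1745, θ₃ = 1.0470

φ1=0.0° → target in arm frame (0.1514, 0.1469)
  A=-0.0814, B=-0.3138, C=(l²−L²−A²−y'²−z²)/(2L)=0.0026
  γ=atan2(-0.3138,-0.0814)=-1.8246;  ψ=arccos(0.0079)=1.5629;  θ1=γ+ψ≈-0.2617
rotate P by −φ2: (0.0515, -0.2046, -0.3138)
  e−x'=0.0185;  (l²−L²−(e−x')²−y'²−z²)/2L = -0.0363
  θ2 = atan2(B,A) + arccos(C/0.3143) = 0.1745
φ3=240.0° → target in arm frame (-0.2029, 0.0577)
  A cos θ + B sin θ = C:  0.2729·cos θ + -0.3138·sin θ = -0.1352
  √(A²+B²)=0.4159;  θ3 = -0.8550+1.9020 ≈ 1.0470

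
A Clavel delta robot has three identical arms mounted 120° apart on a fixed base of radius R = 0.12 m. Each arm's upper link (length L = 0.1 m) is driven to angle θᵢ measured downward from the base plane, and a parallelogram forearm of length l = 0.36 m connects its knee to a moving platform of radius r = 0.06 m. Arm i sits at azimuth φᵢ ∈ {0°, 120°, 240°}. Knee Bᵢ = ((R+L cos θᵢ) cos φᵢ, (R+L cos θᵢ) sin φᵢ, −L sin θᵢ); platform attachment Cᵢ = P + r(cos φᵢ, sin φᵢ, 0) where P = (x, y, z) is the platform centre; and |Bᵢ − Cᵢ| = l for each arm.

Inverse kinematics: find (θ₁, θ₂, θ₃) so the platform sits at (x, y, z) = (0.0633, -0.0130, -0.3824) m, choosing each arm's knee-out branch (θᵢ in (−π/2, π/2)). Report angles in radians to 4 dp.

θ₁ = 0.3495, θ₂ = 0.7858, θ₃ = 0.6983

φ1=0.0° → target in arm frame (0.0633, -0.0130)
  A=-0.0033, B=-0.3824, C=(l²−L²−A²−y'²−z²)/(2L)=-0.1340
  θ1 = atan2(B,A) + arccos(C/0.3824) = 0.3495
rotate P by −φ2: (-0.0429, -0.0483, -0.3824)
  A=0.1029, B=-0.3824, C=(l²−L²−A²−y'²−z²)/(2L)=-0.1978
  γ=atan2(-0.3824,0.1029)=-1.3079;  ψ=arccos(-0.4994)=2.0937;  θ2=γ+ψ≈0.7858
arm 3 (φ=240.0°): x'=-0.0204, y'=0.0613
  A cos θ + B sin θ = C:  0.0804·cos θ + -0.3824·sin θ = -0.1843
  √(A²+B²)=0.3908;  θ3 = -1.3636+2.0618 ≈ 0.6983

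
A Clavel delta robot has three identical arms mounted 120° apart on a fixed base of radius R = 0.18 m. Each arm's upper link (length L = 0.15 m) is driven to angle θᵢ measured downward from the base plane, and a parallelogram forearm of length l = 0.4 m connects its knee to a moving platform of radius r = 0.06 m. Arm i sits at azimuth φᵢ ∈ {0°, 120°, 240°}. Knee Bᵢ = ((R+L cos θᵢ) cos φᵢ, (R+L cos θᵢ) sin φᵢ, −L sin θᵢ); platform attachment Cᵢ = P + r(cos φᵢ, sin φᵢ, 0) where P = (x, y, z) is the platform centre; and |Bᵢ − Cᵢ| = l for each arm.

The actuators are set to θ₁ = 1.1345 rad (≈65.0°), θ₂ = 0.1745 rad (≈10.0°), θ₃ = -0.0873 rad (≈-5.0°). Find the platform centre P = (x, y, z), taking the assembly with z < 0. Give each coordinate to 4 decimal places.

(-0.1660, -0.0278, -0.3286)

S1 = (0.1834·cos0.0°, 0.1834·sin0.0°, -0.1359) = (0.1834, 0.0000, -0.1359)
arm 2 at φ=120.0°: (R−r)+L cos θ2 = 0.2677;  S2 = (-0.1339, 0.2319, -0.0260)
arm 3 at φ=240.0°: (R−r)+L cos θ3 = 0.2694;  S3 = (-0.1347, -0.2333, 0.0131)
|S₂|²−|S₁|² = 0.0202;  |S₃|²−|S₁|² = 0.0206
plane₁₂: -0.6345x+0.4637y+0.2198z = 0.0202
det = 0.5911;  x = -0.0322+0.4073z,  y = -0.0004+0.0833z
sphere 1 gives Az²+Bz+C=0 with A=1.1729, B=0.0962, C=-0.0950;  B²−4AC=0.4552;  roots -0.3286, 0.2466;  negative root z = -0.3286
x = -0.1660, y = -0.0278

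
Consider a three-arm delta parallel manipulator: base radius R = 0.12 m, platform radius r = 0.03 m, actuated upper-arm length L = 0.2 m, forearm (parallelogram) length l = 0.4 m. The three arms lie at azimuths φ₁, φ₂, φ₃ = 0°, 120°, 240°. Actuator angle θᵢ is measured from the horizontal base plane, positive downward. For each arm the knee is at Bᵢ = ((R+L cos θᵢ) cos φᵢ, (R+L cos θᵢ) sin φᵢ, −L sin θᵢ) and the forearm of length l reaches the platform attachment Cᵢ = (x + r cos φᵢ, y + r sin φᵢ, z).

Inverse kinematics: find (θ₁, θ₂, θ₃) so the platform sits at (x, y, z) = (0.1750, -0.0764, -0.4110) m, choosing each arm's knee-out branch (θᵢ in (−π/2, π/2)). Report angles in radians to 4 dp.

θ₁ = 0.1742, θ₂ = 1.2217, θ₃ = 0.8727

φ1=0.0° → target in arm frame (0.1750, -0.0764)
  A cos θ + B sin θ = C:  -0.0850·cos θ + -0.4110·sin θ = -0.1550
  θ1 = atan2(B,A) + arccos(C/0.4197) = 0.1742
arm 2 (φ=120.0°): x'=-0.1537, y'=-0.1134
  A=0.2437, B=-0.4110, C=(l²−L²−A²−y'²−z²)/(2L)=-0.3029
  γ=atan2(-0.4110,0.2437)=-1.0356;  ψ=arccos(-0.6339)=2.2573;  θ2=γ+ψ≈1.2217
rotate P by −φ3: (-0.0213, 0.1898, -0.4110)
  e−x'=0.1113;  (l²−L²−(e−x')²−y'²−z²)/2L = -0.2433
  γ=atan2(-0.4110,0.1113)=-1.3063;  ψ=arccos(-0.5714)=2.1790;  θ3=γ+ψ≈0.8727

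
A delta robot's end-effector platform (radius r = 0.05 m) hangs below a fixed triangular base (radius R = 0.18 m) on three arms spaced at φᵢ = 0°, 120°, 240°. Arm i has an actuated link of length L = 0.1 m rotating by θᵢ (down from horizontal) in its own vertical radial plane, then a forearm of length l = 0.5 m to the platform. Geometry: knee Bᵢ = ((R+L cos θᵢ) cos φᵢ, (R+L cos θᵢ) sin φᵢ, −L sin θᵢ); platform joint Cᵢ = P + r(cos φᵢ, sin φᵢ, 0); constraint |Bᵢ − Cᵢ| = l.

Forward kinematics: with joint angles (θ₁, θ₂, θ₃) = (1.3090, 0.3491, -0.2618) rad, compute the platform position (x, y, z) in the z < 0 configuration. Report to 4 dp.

(-0.1889, -0.0698, -0.4519)

O1 = (0.1559·cos0.0°, 0.1559·sin0.0°, -0.0966) = (0.1559, 0.0000, -0.0966)
φ2=120.0°: virtual centre (-0.1120, 0.1940, -0.0342), radius l
φ3=240.0°: virtual centre (-0.1133, -0.1962, 0.0259), radius l
|O₂|²−|O₁|² = 0.0177;  |O₃|²−|O₁|² = 0.0184
linear system: -0.5357x+0.3879y = 0.0177−0.1248z; -0.5384x+-0.3925y = 0.0184−0.2449z
det = 0.4191;  x = -0.0336+0.3436z,  y = -0.0008+0.1528z
into |P−O₁|² = l²: 1.1414z² + 0.0628z + -0.2048 = 0;  Δ = 0.9388;  z = -0.4519 or 0.3970 → z<0 root = -0.4519
x = -0.1889, y = -0.0698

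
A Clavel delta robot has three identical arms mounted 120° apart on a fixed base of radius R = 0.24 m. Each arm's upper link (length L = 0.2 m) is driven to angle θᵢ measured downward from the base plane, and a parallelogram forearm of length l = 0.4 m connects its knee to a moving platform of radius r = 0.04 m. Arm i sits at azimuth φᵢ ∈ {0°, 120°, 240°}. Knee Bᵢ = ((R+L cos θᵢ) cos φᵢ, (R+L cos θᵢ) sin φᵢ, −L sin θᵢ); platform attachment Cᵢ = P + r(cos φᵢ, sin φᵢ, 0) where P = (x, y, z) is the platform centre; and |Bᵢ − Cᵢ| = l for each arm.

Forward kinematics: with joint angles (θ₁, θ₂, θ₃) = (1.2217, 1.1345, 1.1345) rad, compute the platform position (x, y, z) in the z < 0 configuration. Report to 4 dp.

(-0.0155, 0.0000, -0.4697)

arm 1 at φ=0.0°: ρ1 = 0.2684;  O1 = (0.2684, 0.0000, -0.1879)
φ2=120.0°: virtual centre (-0.1423, 0.2464, -0.1813), radius l
arm 3 at φ=240.0°: ρ3 = 0.2845;  O3 = (-0.1423, -0.2464, -0.1813)
|O₂|²−|O₁|² = 0.0064;  |O₃|²−|O₁|² = 0.0064
linear system: -0.8213x+0.4928y = 0.0064−0.0133z; -0.8213x+-0.4928y = 0.0064−0.0133z
det = 0.8095;  x = -0.0078+0.0162z,  y = 0.0000+0.0000z
sphere 1 gives Az²+Bz+C=0 with A=1.0003, B=0.3669, C=-0.0484;  B²−4AC=0.3281;  roots -0.4697, 0.1029;  negative root z = -0.4697
x = -0.0155, y = 0.0000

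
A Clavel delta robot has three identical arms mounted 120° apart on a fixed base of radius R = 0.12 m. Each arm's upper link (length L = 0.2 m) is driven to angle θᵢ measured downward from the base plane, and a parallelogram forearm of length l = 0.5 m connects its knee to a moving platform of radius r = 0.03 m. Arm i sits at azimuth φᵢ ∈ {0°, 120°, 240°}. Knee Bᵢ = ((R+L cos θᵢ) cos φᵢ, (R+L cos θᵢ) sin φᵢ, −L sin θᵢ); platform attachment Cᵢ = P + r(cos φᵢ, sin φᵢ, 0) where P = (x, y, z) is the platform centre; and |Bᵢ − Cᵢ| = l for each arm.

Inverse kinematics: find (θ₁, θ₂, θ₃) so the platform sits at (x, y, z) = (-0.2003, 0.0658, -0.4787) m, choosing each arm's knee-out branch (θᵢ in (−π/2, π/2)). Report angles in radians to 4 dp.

θ₁ = 1.0472, θ₂ = 0.0872, θ₃ = 0.4363

rotate P by −φ1: (-0.2003, 0.0658, -0.4787)
  A cos θ + B sin θ = C:  0.2903·cos θ + -0.4787·sin θ = -0.2694
  √(A²+B²)=0.5598;  θ1 = -1.0257+2.0728 ≈ 1.0472
φ2=120.0° → target in arm frame (0.1571, 0.1406)
  A cos θ + B sin θ = C:  -0.0671·cos θ + -0.4787·sin θ = -0.1085
  γ=atan2(-0.4787,-0.0671)=-1.7101;  ψ=arccos(-0.2246)=1.7973;  θ2=γ+ψ≈0.0872
rotate P by −φ3: (0.0432, -0.2064, -0.4787)
  A cos θ + B sin θ = C:  0.0468·cos θ + -0.4787·sin θ = -0.1598
  √(A²+B²)=0.4810;  θ3 = -1.4733+1.9095 ≈ 0.4363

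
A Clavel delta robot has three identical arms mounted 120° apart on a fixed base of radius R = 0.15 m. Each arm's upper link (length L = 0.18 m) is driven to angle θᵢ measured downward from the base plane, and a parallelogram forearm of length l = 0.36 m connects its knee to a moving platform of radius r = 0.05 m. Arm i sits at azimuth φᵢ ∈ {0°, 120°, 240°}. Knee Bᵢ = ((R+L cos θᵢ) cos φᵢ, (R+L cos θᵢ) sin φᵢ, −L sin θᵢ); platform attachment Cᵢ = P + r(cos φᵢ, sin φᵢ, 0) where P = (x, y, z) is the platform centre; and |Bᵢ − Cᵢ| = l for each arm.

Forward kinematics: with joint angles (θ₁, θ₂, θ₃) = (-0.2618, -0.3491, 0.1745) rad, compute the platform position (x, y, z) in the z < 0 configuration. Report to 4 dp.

(0.0152, 0.0376, -0.2010)

arm 1 at φ=0.0°: ρ1 = 0.2739;  S1 = (0.2739, 0.0000, 0.0466)
S2 = (0.2691·cos120.0°, 0.2691·sin120.0°, 0.0616) = (-0.1346, 0.2331, 0.0616)
S3 = (0.2773·cos240.0°, 0.2773·sin240.0°, -0.0313) = (-0.1386, -0.2401, -0.0313)
|S₂|²−|S₁|² = -0.0009;  |S₃|²−|S₁|² = 0.0007
linear system: -0.8169x+0.4662y = -0.0009−0.0300z; -0.8250x+-0.4802y = 0.0007−-0.1557z
Cramer: x(z) = 0.0002-0.0749z;  y(z) = -0.0017-0.1955z
into |P−S₁|² = l²: 1.0438z² + -0.0515z + -0.0525 = 0;  Δ = 0.2219;  z = -0.2010 or 0.2503 → z<0 root = -0.2010
x = 0.0152, y = 0.0376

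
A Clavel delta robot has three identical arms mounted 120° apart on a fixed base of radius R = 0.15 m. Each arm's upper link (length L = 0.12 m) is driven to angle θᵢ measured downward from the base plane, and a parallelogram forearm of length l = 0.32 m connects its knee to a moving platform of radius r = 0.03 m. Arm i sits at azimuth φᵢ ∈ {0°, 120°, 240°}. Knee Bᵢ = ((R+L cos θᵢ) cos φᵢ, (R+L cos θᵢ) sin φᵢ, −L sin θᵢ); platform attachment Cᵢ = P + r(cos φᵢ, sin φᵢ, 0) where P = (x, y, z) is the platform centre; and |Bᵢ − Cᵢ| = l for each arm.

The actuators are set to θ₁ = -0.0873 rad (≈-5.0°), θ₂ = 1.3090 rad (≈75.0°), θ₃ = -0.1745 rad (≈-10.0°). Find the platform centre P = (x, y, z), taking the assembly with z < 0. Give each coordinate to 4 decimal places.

φ1=0.0°: virtual centre (0.2395, 0.0000, 0.0105), radius l
arm 2 at φ=120.0°: e+L cos θ2 = 0.1511;  O2 = (-0.0755, 0.1308, -0.1159)
O3 = (0.2382·cos240.0°, 0.2382·sin240.0°, 0.0208) = (-0.1191, -0.2063, 0.0208)
|O₂|²−|O₁|² = -0.0212;  |O₃|²−|O₁|² = -0.0003
linear system: -0.6301x+0.2616y = -0.0212−-0.2527z; -0.7173x+-0.4125y = -0.0003−0.0207z
det = 0.4476;  x = 0.0198+-0.2208z,  y = -0.0336+0.4342z
quadratic in z: (1.2373)z²+(0.0470)z+(-0.0529)=0, √Δ=0.5136 → z ∈ {-0.2266, 0.1886}; z = -0.2266 (taking z<0)
x = 0.0698, y = -0.1319

(0.0698, -0.1319, -0.2266)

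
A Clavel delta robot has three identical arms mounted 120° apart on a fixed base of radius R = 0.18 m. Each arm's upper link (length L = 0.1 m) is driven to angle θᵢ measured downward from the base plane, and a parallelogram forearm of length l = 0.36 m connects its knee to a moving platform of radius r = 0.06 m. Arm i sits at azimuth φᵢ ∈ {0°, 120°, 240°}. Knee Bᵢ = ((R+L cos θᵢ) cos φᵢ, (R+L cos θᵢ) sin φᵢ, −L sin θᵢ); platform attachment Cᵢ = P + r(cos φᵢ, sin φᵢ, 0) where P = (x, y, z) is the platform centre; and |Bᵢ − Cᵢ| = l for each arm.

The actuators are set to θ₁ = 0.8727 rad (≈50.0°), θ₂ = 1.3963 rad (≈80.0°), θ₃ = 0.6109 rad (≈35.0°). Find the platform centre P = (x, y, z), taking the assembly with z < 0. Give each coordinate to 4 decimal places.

centre 1 = (0.1843·cos0.0°, 0.1843·sin0.0°, -0.0766) = (0.1843, 0.0000, -0.0766)
arm 2 at φ=120.0°: (R−r)+L cos θ2 = 0.1374;  centre 2 = (-0.0687, 0.1190, -0.0985)
centre 3 = (0.2019·cos240.0°, 0.2019·sin240.0°, -0.0574) = (-0.1010, -0.1749, -0.0574)
|centre ₂|²−|centre ₁|² = -0.0113;  |centre ₃|²−|centre ₁|² = 0.0042
[-0.5059 0.2379 -0.0437]·P = -0.0113;  [-0.5705 -0.3497 0.0385]·P = 0.0042
det = 0.3127;  x = 0.0094+-0.0196z,  y = -0.0274+0.1421z
sphere 1 gives Az²+Bz+C=0 with A=1.0206, B=0.1523, C=-0.0924;  B²−4AC=0.4004;  roots -0.3846, 0.2354;  negative root z = -0.3846
x = 0.0169, y = -0.0820

(0.0169, -0.0820, -0.3846)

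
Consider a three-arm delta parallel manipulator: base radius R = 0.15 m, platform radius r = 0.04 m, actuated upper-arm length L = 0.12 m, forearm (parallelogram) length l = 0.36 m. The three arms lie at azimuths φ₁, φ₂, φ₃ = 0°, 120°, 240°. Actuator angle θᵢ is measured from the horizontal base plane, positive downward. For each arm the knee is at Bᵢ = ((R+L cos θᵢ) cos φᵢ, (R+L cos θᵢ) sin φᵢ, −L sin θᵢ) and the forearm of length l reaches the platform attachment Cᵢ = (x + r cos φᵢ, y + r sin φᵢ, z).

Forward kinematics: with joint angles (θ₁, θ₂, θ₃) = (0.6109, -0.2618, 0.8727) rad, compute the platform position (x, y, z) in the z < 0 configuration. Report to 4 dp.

(-0.0314, 0.1170, -0.3106)

centre 1 = (0.2083·cos0.0°, 0.2083·sin0.0°, -0.0688) = (0.2083, 0.0000, -0.0688)
centre 2 = (0.2259·cos120.0°, 0.2259·sin120.0°, 0.0311) = (-0.1130, 0.1956, 0.0311)
centre 3 = (0.1871·cos240.0°, 0.1871·sin240.0°, -0.0919) = (-0.0936, -0.1621, -0.0919)
subtract pairs → two planes through P
[-0.6425 0.3913 0.1998]·P = 0.0039;  [-0.6037 -0.3241 -0.0462]·P = -0.0047
det = 0.4445;  x = 0.0013+0.1050z,  y = 0.0120+-0.3381z
sphere 1 gives Az²+Bz+C=0 with A=1.1254, B=0.0861, C=-0.0819;  B²−4AC=0.3759;  roots -0.3106, 0.2342;  negative root z = -0.3106
x = -0.0314, y = 0.1170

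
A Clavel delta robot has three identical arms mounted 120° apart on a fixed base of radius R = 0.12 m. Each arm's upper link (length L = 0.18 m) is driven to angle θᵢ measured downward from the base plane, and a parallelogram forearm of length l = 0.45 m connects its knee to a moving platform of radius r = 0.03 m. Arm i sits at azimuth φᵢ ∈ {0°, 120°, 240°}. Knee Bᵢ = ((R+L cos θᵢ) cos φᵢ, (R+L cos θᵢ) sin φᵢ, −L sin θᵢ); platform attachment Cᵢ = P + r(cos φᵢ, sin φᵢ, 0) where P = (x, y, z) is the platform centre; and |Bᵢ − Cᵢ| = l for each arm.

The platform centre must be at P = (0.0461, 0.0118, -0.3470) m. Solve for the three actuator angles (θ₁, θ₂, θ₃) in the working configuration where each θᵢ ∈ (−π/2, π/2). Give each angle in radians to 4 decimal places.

rotate P by −φ1: (0.0461, 0.0118, -0.3470)
  e−x'=0.0439;  (l²−L²−(e−x')²−y'²−z²)/2L = 0.1323
  γ=atan2(-0.3470,0.0439)=-1.4450;  ψ=arccos(0.3782)=1.1829;  θ1=γ+ψ≈-0.2620
φ2=120.0° → target in arm frame (-0.0128, -0.0458)
  A=0.1028, B=-0.3470, C=(l²−L²−A²−y'²−z²)/(2L)=0.1028
  γ=atan2(-0.3470,0.1028)=-1.2827;  ψ=arccos(0.2841)=1.2827;  θ2=γ+ψ≈0.0000
φ3=240.0° → target in arm frame (-0.0333, 0.0340)
  e−x'=0.1233;  (l²−L²−(e−x')²−y'²−z²)/2L = 0.0926
  γ=atan2(-0.3470,0.1233)=-1.2295;  ψ=arccos(0.2515)=1.3166;  θ3=γ+ψ≈0.0871

θ₁ = -0.2620, θ₂ = 0.0000, θ₃ = 0.0871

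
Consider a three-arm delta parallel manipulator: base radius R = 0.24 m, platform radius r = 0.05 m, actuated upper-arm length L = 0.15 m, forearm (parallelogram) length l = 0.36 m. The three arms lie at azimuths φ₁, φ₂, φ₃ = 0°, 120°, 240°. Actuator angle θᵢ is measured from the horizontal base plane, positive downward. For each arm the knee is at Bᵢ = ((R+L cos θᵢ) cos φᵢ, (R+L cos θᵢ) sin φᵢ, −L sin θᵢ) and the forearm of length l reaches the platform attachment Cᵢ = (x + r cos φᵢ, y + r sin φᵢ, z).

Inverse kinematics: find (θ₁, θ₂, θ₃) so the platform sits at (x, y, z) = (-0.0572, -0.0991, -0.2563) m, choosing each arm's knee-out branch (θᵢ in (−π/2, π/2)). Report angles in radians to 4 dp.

arm 1 (φ=0.0°): x'=-0.0572, y'=-0.0991
  A cos θ + B sin θ = C:  0.2472·cos θ + -0.2563·sin θ = -0.0984
  √(A²+B²)=0.3561;  θ1 = -0.8035+1.8508 ≈ 1.0473
rotate P by −φ2: (-0.0572, 0.0991, -0.2563)
  A cos θ + B sin θ = C:  0.2472·cos θ + -0.2563·sin θ = -0.0984
  γ=atan2(-0.2563,0.2472)=-0.8034;  ψ=arccos(-0.2764)=1.8508;  θ2=γ+ψ≈1.0474
φ3=240.0° → target in arm frame (0.1144, 0.0000)
  e−x'=0.0756;  (l²−L²−(e−x')²−y'²−z²)/2L = 0.1190
  θ3 = atan2(B,A) + arccos(C/0.2672) = -0.1748

θ₁ = 1.0473, θ₂ = 1.0474, θ₃ = -0.1748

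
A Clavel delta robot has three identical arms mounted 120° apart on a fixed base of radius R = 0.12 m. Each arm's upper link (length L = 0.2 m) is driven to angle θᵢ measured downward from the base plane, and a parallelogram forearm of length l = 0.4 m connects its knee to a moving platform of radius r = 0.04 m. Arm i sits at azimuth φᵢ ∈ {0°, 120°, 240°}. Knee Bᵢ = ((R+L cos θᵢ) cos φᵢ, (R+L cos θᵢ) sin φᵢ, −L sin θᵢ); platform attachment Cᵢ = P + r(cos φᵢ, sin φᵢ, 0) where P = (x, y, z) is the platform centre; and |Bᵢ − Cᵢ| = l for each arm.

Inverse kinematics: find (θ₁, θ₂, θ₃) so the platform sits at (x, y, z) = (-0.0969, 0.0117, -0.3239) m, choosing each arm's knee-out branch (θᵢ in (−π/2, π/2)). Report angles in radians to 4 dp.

θ₁ = 0.6108, θ₂ = 0.0002, θ₃ = 0.0875

arm 1 (φ=0.0°): x'=-0.0969, y'=0.0117
  A=0.1769, B=-0.3239, C=(l²−L²−A²−y'²−z²)/(2L)=-0.0409
  √(A²+B²)=0.3691;  θ1 = -1.0709+1.6817 ≈ 0.6108
rotate P by −φ2: (0.0586, 0.0781, -0.3239)
  A=0.0214, B=-0.3239, C=(l²−L²−A²−y'²−z²)/(2L)=0.0213
  γ=atan2(-0.3239,0.0214)=-1.5048;  ψ=arccos(0.0657)=1.5050;  θ2=γ+ψ≈0.0002
arm 3 (φ=240.0°): x'=0.0383, y'=-0.0898
  A=0.0417, B=-0.3239, C=(l²−L²−A²−y'²−z²)/(2L)=0.0132
  √(A²+B²)=0.3266;  θ3 = -1.4428+1.5303 ≈ 0.0875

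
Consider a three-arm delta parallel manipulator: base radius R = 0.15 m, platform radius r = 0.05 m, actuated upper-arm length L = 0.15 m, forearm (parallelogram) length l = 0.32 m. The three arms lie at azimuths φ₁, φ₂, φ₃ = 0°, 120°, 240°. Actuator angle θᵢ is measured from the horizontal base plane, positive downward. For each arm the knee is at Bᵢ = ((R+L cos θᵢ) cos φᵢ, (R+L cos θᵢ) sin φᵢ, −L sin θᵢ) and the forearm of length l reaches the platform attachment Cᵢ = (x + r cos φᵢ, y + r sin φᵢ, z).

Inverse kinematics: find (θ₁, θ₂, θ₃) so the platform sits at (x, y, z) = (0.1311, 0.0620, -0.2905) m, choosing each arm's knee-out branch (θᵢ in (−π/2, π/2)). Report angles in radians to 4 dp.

θ₁ = -0.0003, θ₂ = 0.7854, θ₃ = 1.2214

rotate P by −φ1: (0.1311, 0.0620, -0.2905)
  A=-0.0311, B=-0.2905, C=(l²−L²−A²−y'²−z²)/(2L)=-0.0310
  γ=atan2(-0.2905,-0.0311)=-1.6774;  ψ=arccos(-0.1061)=1.6771;  θ1=γ+ψ≈-0.0003
rotate P by −φ2: (-0.0119, -0.1445, -0.2905)
  e−x'=0.1119;  (l²−L²−(e−x')²−y'²−z²)/2L = -0.1263
  √(A²+B²)=0.3113;  θ2 = -1.2032+1.9886 ≈ 0.7854
arm 3 (φ=240.0°): x'=-0.1192, y'=0.0825
  e−x'=0.2192;  (l²−L²−(e−x')²−y'²−z²)/2L = -0.1979
  θ3 = atan2(B,A) + arccos(C/0.3639) = 1.2214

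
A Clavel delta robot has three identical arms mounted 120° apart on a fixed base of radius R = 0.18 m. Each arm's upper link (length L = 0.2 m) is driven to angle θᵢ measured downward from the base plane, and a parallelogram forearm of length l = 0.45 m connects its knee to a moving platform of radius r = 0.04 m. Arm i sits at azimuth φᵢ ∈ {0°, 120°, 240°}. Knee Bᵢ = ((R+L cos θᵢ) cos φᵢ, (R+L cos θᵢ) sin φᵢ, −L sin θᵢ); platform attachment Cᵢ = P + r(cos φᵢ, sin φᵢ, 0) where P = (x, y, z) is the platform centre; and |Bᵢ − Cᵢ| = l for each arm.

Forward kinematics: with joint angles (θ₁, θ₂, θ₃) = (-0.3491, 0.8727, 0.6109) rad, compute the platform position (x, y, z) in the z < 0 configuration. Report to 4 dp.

(0.1634, -0.0428, -0.3482)

S1 = (0.3279·cos0.0°, 0.3279·sin0.0°, 0.0684) = (0.3279, 0.0000, 0.0684)
arm 2 at φ=120.0°: (R−r)+L cos θ2 = 0.2686;  S2 = (-0.1343, 0.2326, -0.1532)
φ3=240.0°: virtual centre (-0.1519, -0.2631, -0.1147), radius l
|S₂|²−|S₁|² = -0.0166;  |S₃|²−|S₁|² = -0.0068
linear system: -0.9244x+0.4651y = -0.0166−-0.4432z; -0.9597x+-0.5262y = -0.0068−-0.3663z
Cramer: x(z) = 0.0127-0.4327z;  y(z) = -0.0104+0.0930z
sphere 1 gives Az²+Bz+C=0 with A=1.1959, B=0.1340, C=-0.0984;  B²−4AC=0.4885;  roots -0.3482, 0.2362;  negative root z = -0.3482
x = 0.1634, y = -0.0428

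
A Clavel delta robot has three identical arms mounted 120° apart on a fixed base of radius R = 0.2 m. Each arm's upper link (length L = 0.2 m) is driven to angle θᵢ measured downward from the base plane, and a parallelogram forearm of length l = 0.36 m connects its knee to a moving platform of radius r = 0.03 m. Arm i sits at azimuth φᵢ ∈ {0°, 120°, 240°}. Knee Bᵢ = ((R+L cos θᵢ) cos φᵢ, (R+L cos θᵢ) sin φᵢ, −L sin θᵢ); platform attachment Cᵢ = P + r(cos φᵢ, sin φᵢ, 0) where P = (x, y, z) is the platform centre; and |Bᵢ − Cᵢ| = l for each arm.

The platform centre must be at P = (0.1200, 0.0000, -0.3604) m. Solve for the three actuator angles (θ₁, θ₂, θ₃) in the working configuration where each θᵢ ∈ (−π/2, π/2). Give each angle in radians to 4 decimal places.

rotate P by −φ1: (0.1200, 0.0000, -0.3604)
  A=0.0500, B=-0.3604, C=(l²−L²−A²−y'²−z²)/(2L)=-0.1070
  √(A²+B²)=0.3639;  θ1 = -1.4329+1.8692 ≈ 0.4363
φ2=120.0° → target in arm frame (-0.0600, -0.1039)
  e−x'=0.2300;  (l²−L²−(e−x')²−y'²−z²)/2L = -0.2600
  θ2 = atan2(B,A) + arccos(C/0.4275) = 1.2216
φ3=240.0° → target in arm frame (-0.0600, 0.1039)
  A cos θ + B sin θ = C:  0.2300·cos θ + -0.3604·sin θ = -0.2600
  θ3 = atan2(B,A) + arccos(C/0.4275) = 1.2216

θ₁ = 0.4363, θ₂ = 1.2216, θ₃ = 1.2216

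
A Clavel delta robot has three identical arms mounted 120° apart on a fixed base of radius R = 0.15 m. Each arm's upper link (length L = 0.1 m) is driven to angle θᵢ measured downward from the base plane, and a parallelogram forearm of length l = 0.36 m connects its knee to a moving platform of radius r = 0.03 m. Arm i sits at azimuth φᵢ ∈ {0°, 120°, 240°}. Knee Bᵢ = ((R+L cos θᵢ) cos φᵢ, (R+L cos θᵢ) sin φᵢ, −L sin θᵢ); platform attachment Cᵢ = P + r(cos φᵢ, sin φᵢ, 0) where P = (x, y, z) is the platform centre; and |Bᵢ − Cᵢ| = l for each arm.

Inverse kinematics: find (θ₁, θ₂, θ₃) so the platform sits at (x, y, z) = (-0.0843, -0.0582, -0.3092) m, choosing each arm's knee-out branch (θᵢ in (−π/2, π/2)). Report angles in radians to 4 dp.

arm 1 (φ=0.0°): x'=-0.0843, y'=-0.0582
  e−x'=0.2043;  (l²−L²−(e−x')²−y'²−z²)/2L = -0.1057
  γ=atan2(-0.3092,0.2043)=-0.9869;  ψ=arccos(-0.2851)=1.8599;  θ1=γ+ψ≈0.8730
rotate P by −φ2: (-0.0083, 0.1021, -0.3092)
  A=0.1283, B=-0.3092, C=(l²−L²−A²−y'²−z²)/(2L)=-0.0144
  √(A²+B²)=0.3347;  θ2 = -1.1776+1.6138 ≈ 0.4362
φ3=240.0° → target in arm frame (0.0926, -0.0439)
  A=0.0274, B=-0.3092, C=(l²−L²−A²−y'²−z²)/(2L)=0.1066
  γ=atan2(-0.3092,0.0274)=-1.4823;  ψ=arccos(0.3433)=1.2203;  θ3=γ+ψ≈-0.2619

θ₁ = 0.8730, θ₂ = 0.4362, θ₃ = -0.2619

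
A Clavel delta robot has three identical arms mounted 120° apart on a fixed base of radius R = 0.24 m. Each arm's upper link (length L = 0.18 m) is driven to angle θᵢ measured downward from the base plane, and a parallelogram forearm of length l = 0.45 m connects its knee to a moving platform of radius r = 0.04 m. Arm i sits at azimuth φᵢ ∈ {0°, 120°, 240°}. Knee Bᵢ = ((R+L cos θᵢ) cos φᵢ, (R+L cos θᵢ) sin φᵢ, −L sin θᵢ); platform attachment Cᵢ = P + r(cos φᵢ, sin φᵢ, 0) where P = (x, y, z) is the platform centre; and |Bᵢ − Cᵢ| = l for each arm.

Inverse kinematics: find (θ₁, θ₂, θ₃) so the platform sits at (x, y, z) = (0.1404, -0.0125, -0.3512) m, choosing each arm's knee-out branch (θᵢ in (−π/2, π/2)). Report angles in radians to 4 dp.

rotate P by −φ1: (0.1404, -0.0125, -0.3512)
  A cos θ + B sin θ = C:  0.0596·cos θ + -0.3512·sin θ = 0.1196
  γ=atan2(-0.3512,0.0596)=-1.4027;  ψ=arccos(0.3357)=1.2284;  θ1=γ+ψ≈-0.1742
φ2=120.0° → target in arm frame (-0.0810, -0.1153)
  e−x'=0.2810;  (l²−L²−(e−x')²−y'²−z²)/2L = -0.1264
  √(A²+B²)=0.4498;  θ2 = -0.8959+1.8558 ≈ 0.9598
arm 3 (φ=240.0°): x'=-0.0594, y'=0.1278
  A=0.2594, B=-0.3512, C=(l²−L²−A²−y'²−z²)/(2L)=-0.1024
  θ3 = atan2(B,A) + arccos(C/0.4366) = 0.8728

θ₁ = -0.1742, θ₂ = 0.9598, θ₃ = 0.8728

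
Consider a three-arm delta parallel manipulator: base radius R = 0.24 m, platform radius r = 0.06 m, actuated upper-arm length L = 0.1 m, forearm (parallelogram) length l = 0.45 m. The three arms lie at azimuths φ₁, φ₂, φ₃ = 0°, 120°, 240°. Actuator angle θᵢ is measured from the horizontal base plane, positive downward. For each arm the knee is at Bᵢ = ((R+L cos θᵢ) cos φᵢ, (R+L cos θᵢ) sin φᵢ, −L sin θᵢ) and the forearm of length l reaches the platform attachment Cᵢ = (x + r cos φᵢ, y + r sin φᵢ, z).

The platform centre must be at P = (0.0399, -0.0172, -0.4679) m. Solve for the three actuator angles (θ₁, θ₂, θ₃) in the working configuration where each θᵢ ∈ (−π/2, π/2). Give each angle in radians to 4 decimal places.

θ₁ = 0.7854, θ₂ = 1.2220, θ₃ = 1.0472

rotate P by −φ1: (0.0399, -0.0172, -0.4679)
  A cos θ + B sin θ = C:  0.1401·cos θ + -0.4679·sin θ = -0.2318
  γ=atan2(-0.4679,0.1401)=-1.2799;  ψ=arccos(-0.4745)=2.0652;  θ1=γ+ψ≈0.7854
φ2=120.0° → target in arm frame (-0.0348, -0.0260)
  A cos θ + B sin θ = C:  0.2148·cos θ + -0.4679·sin θ = -0.3663
  θ2 = atan2(B,A) + arccos(C/0.5149) = 1.2220
φ3=240.0° → target in arm frame (-0.0051, 0.0432)
  e−x'=0.1851;  (l²−L²−(e−x')²−y'²−z²)/2L = -0.3127
  γ=atan2(-0.4679,0.1851)=-1.1942;  ψ=arccos(-0.6214)=2.2414;  θ3=γ+ψ≈1.0472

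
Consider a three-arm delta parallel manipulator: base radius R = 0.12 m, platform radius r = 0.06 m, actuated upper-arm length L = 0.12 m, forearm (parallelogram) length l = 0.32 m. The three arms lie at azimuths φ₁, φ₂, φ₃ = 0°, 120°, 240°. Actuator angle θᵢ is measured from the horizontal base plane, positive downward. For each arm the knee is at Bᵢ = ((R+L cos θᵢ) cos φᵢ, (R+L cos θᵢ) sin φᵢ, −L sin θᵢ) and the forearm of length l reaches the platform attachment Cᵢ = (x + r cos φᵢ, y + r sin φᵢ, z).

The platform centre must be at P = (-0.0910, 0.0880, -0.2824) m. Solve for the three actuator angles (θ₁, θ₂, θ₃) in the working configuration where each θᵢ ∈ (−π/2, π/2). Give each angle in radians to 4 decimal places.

θ₁ = 0.7853, θ₂ = -0.2617, θ₃ = 0.5240

arm 1 (φ=0.0°): x'=-0.0910, y'=0.0880
  A cos θ + B sin θ = C:  0.1510·cos θ + -0.2824·sin θ = -0.0929
  θ1 = atan2(B,A) + arccos(C/0.3202) = 0.7853
φ2=120.0° → target in arm frame (0.1217, 0.0348)
  A=-0.0617, B=-0.2824, C=(l²−L²−A²−y'²−z²)/(2L)=0.0135
  θ2 = atan2(B,A) + arccos(C/0.2891) = -0.2617
arm 3 (φ=240.0°): x'=-0.0307, y'=-0.1228
  A cos θ + B sin θ = C:  0.0907·cos θ + -0.2824·sin θ = -0.0627
  γ=atan2(-0.2824,0.0907)=-1.2600;  ψ=arccos(-0.2116)=1.7840;  θ3=γ+ψ≈0.5240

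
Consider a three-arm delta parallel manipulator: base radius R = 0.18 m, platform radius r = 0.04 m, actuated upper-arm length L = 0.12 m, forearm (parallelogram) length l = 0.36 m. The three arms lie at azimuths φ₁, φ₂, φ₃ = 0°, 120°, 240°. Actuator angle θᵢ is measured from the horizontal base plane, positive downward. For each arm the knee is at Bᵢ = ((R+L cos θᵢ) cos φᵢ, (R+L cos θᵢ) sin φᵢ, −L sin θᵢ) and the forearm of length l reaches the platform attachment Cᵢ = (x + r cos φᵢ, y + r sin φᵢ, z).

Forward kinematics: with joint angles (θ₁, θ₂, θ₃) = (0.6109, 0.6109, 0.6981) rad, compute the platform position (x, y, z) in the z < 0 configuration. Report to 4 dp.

(0.0053, 0.0092, -0.3431)

arm 1 at φ=0.0°: (R−r)+L cos θ1 = 0.2383;  O1 = (0.2383, 0.0000, -0.0688)
arm 2 at φ=120.0°: (R−r)+L cos θ2 = 0.2383;  O2 = (-0.1191, 0.2064, -0.0688)
arm 3 at φ=240.0°: (R−r)+L cos θ3 = 0.2319;  O3 = (-0.1160, -0.2009, -0.0771)
|O₂|²−|O₁|² = 0.0000;  |O₃|²−|O₁|² = -0.0018
plane₁₂: -0.7149x+0.4127y+0.0000z = 0.0000
det = 0.5796;  x = 0.0013+-0.0118z,  y = 0.0022+-0.0205z
sphere 1 gives Az²+Bz+C=0 with A=1.0006, B=0.1432, C=-0.0687;  B²−4AC=0.2954;  roots -0.3431, 0.2000;  negative root z = -0.3431
x = 0.0053, y = 0.0092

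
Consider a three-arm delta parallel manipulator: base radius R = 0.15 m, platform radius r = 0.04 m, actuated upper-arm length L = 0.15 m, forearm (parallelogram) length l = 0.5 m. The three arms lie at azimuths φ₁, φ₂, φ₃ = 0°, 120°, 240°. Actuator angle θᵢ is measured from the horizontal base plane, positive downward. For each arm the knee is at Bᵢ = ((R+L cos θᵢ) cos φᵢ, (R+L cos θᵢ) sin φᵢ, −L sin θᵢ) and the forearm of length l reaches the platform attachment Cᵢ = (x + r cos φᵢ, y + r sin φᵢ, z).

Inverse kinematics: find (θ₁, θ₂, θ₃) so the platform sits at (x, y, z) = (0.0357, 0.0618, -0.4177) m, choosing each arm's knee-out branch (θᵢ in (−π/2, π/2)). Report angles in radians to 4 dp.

φ1=0.0° → target in arm frame (0.0357, 0.0618)
  A cos θ + B sin θ = C:  0.0743·cos θ + -0.4177·sin θ = 0.1456
  θ1 = atan2(B,A) + arccos(C/0.4243) = -0.1743
φ2=120.0° → target in arm frame (0.0357, -0.0618)
  e−x'=0.0743;  (l²−L²−(e−x')²−y'²−z²)/2L = 0.1456
  γ=atan2(-0.4177,0.0743)=-1.3947;  ψ=arccos(0.3432)=1.2205;  θ2=γ+ψ≈-0.1742
rotate P by −φ3: (-0.0714, 0.0000, -0.4177)
  A cos θ + B sin θ = C:  0.1814·cos θ + -0.4177·sin θ = 0.0671
  γ=atan2(-0.4177,0.1814)=-1.1611;  ψ=arccos(0.1474)=1.4229;  θ3=γ+ψ≈0.2617

θ₁ = -0.1743, θ₂ = -0.1742, θ₃ = 0.2617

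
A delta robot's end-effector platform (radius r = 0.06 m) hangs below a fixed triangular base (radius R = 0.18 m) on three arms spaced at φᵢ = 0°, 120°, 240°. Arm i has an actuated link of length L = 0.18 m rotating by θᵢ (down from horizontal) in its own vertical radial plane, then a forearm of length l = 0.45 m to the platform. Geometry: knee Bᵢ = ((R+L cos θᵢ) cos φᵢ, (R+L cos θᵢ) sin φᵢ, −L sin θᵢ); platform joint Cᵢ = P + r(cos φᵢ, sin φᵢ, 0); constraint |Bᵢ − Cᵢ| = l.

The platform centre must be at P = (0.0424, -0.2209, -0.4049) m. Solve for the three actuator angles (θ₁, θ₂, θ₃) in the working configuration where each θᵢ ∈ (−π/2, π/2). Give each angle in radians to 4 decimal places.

φ1=0.0° → target in arm frame (0.0424, -0.2209)
  A cos θ + B sin θ = C:  0.0776·cos θ + -0.4049·sin θ = -0.1352
  γ=atan2(-0.4049,0.0776)=-1.3814;  ψ=arccos(-0.3279)=1.9049;  θ1=γ+ψ≈0.5234
φ2=120.0° → target in arm frame (-0.2125, 0.0737)
  e−x'=0.3325;  (l²−L²−(e−x')²−y'²−z²)/2L = -0.3051
  θ2 = atan2(B,A) + arccos(C/0.5239) = 1.3092
φ3=240.0° → target in arm frame (0.1701, 0.1472)
  e−x'=-0.0501;  (l²−L²−(e−x')²−y'²−z²)/2L = -0.0500
  θ3 = atan2(B,A) + arccos(C/0.4080) = -0.0002

θ₁ = 0.5234, θ₂ = 1.3092, θ₃ = -0.0002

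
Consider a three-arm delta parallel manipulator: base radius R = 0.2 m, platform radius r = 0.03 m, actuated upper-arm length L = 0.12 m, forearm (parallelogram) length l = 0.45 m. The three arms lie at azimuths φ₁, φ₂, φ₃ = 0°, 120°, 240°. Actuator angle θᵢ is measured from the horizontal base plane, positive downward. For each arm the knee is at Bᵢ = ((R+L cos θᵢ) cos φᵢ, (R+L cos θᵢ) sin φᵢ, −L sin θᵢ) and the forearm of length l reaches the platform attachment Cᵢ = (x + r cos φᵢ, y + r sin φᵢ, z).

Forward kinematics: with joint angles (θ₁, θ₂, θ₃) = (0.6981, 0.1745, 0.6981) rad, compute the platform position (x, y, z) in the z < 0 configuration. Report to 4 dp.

(-0.0330, 0.0572, -0.4122)

S1 = (0.2619·cos0.0°, 0.2619·sin0.0°, -0.0771) = (0.2619, 0.0000, -0.0771)
arm 2 at φ=120.0°: e+L cos θ2 = 0.2882;  S2 = (-0.1441, 0.2496, -0.0208)
φ3=240.0°: virtual centre (-0.1310, -0.2268, -0.0771), radius l
|S₂|²−|S₁|² = 0.0089;  |S₃|²−|S₁|² = 0.0000
[-0.8120 0.4991 0.1126]·P = 0.0089;  [-0.7858 -0.4537 0.0000]·P = 0.0000
Cramer: x(z) = -0.0053+0.0672z;  y(z) = 0.0092-0.1163z
into |P−S₁|² = l²: 1.0180z² + 0.1162z + -0.1250 = 0;  Δ = 0.5227;  z = -0.4122 or 0.2980 → z<0 root = -0.4122
x = -0.0330, y = 0.0572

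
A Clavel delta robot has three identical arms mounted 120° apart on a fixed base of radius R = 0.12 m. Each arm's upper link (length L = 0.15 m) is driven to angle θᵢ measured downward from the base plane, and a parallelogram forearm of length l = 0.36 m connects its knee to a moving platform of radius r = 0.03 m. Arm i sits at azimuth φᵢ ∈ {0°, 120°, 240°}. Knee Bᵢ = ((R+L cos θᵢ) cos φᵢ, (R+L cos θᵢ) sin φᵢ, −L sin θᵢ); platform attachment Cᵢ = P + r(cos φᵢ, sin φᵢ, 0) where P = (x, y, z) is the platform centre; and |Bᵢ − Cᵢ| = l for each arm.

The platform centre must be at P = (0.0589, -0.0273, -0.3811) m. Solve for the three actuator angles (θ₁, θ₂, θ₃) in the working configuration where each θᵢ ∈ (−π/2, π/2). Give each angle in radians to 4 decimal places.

θ₁ = 0.4362, θ₂ = 0.8729, θ₃ = 0.6984

rotate P by −φ1: (0.0589, -0.0273, -0.3811)
  A cos θ + B sin θ = C:  0.0311·cos θ + -0.3811·sin θ = -0.1328
  θ1 = atan2(B,A) + arccos(C/0.3824) = 0.4362
arm 2 (φ=120.0°): x'=-0.0531, y'=-0.0374
  A cos θ + B sin θ = C:  0.1431·cos θ + -0.3811·sin θ = -0.2000
  γ=atan2(-0.3811,0.1431)=-1.2116;  ψ=arccos(-0.4914)=2.0845;  θ2=γ+ψ≈0.8729
φ3=240.0° → target in arm frame (-0.0058, 0.0647)
  e−x'=0.0958;  (l²−L²−(e−x')²−y'²−z²)/2L = -0.1717
  √(A²+B²)=0.3930;  θ3 = -1.3245+2.0229 ≈ 0.6984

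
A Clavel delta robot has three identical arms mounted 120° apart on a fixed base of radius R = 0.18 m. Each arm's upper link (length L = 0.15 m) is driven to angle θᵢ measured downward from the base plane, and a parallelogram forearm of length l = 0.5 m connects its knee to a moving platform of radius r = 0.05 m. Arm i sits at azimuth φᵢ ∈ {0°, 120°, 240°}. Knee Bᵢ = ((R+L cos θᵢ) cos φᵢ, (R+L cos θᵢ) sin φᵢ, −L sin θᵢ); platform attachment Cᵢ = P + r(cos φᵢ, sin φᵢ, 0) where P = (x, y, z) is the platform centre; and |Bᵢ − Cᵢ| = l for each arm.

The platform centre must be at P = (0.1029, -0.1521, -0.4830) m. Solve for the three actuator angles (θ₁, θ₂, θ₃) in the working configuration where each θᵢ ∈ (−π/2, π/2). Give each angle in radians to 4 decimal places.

θ₁ = 0.2619, θ₂ = 1.2218, θ₃ = 0.3491

rotate P by −φ1: (0.1029, -0.1521, -0.4830)
  A=0.0271, B=-0.4830, C=(l²−L²−A²−y'²−z²)/(2L)=-0.0989
  θ1 = atan2(B,A) + arccos(C/0.4838) = 0.2619
rotate P by −φ2: (-0.1832, -0.0131, -0.4830)
  e−x'=0.3132;  (l²−L²−(e−x')²−y'²−z²)/2L = -0.3468
  θ2 = atan2(B,A) + arccos(C/0.5756) = 1.2218
φ3=240.0° → target in arm frame (0.0803, 0.1652)
  A=0.0497, B=-0.4830, C=(l²−L²−A²−y'²−z²)/(2L)=-0.1185
  √(A²+B²)=0.4856;  θ3 = -1.4682+1.8173 ≈ 0.3491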